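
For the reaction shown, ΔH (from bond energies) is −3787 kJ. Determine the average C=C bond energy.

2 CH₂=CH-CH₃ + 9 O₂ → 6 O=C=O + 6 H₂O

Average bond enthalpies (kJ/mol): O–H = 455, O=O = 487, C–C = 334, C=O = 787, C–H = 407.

D(C=C) ≈ 591 kJ/mol

Let D be the C=C bond energy.
Σ(broken) = 2×334 + 12×407 + 2×D + 9×487 = 9935 + 2D
Σ(formed) = 12×787 + 12×455 = 14904
ΔH = Σ(broken) − Σ(formed) = (9935 + 2D) − (14904) = −4969 + 2D
Setting this equal to −3787 kJ gives 2D = 1182, so D = 591 kJ/mol.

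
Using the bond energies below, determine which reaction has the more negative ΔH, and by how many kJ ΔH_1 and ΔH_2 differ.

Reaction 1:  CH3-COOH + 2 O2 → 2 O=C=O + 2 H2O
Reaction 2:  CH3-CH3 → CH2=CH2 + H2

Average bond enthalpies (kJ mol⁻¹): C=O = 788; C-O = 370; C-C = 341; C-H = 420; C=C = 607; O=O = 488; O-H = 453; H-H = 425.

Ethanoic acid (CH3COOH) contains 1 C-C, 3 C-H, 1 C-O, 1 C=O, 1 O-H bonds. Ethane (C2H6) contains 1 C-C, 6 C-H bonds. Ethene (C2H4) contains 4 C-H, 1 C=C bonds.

Reaction 1:
  Bonds broken (reactants):
    C-C: 1 × 341 = 341
    C-H: 3 × 420 = 1260
    C-O: 1 × 370 = 370
    C=O: 1 × 788 = 788
    O-H: 1 × 453 = 453
    O=O: 2 × 488 = 976
    Σ(broken) = 4188 kJ
  Bonds formed (products):
    C=O: 4 × 788 = 3152
    O-H: 4 × 453 = 1812
    Σ(formed) = 4964 kJ
  ΔH_1 = 4188 − 4964 = −776 kJ
Reaction 2:
  Bonds broken (reactants):
    C-C: 1 × 341 = 341
    C-H: 6 × 420 = 2520
    Σ(broken) = 2861 kJ
  Bonds formed (products):
    C-H: 4 × 420 = 1680
    C=C: 1 × 607 = 607
    H-H: 1 × 425 = 425
    Σ(formed) = 2712 kJ
  ΔH_2 = 2861 − 2712 = +149 kJ
ΔH_1 − ΔH_2 = −925 kJ, so reaction 1 has the more negative ΔH; |ΔH_1 − ΔH_2| = 925 kJ.

Reaction 1, by 925 kJ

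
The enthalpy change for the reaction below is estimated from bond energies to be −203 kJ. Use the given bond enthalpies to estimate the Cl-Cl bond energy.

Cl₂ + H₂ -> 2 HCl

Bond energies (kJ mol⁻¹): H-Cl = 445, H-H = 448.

D(Cl-Cl) ≈ 239 kJ/mol

Let D be the Cl-Cl bond energy.
Σ(broken) = 1×D + 1×448 = 448 + D
Σ(formed) = 2×445 = 890
ΔH = Σ(broken) − Σ(formed) = (448 + D) − (890) = −442 + D
Setting this equal to −203 kJ gives D = 239 kJ/mol.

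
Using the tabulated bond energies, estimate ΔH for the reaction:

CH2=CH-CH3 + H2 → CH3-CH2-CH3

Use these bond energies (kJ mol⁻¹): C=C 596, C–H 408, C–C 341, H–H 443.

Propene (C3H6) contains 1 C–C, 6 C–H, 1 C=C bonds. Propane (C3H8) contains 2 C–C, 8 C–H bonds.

Bonds broken (reactants):
  C–C: 1 × 341 = 341
  C–H: 6 × 408 = 2448
  C=C: 1 × 596 = 596
  H–H: 1 × 443 = 443
  Σ(broken) = 3828 kJ
Bonds formed (products):
  C–C: 2 × 341 = 682
  C–H: 8 × 408 = 3264
  Σ(formed) = 3946 kJ
ΔH = Σ(broken) − Σ(formed) = 3828 − 3946 = −118 kJ

ΔH ≈ −118 kJ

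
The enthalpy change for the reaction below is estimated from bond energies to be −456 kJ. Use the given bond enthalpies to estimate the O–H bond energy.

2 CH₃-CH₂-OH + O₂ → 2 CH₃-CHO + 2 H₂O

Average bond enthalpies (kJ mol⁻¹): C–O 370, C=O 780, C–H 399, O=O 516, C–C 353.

D(O–H) ≈ 475 kJ/mol

Let D be the O–H bond energy.
Σ(broken) = 2×353 + 10×399 + 2×370 + 2×D + 1×516 = 5952 + 2D
Σ(formed) = 2×353 + 8×399 + 2×780 + 4×D = 5458 + 4D
ΔH = Σ(broken) − Σ(formed) = (5952 + 2D) − (5458 + 4D) = +494 − 2D
Setting this equal to −456 kJ gives 2D = 950, so D = 475 kJ/mol.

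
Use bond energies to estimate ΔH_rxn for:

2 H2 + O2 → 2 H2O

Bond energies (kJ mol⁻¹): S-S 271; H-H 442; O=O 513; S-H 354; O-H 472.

Bonds broken (reactants):
  H-H: 2 × 442 = 884
  O=O: 1 × 513 = 513
  Σ(broken) = 1397 kJ
Bonds formed (products):
  O-H: 4 × 472 = 1888
  Σ(formed) = 1888 kJ
ΔH = Σ(broken) − Σ(formed) = 1397 − 1888 = −491 kJ

ΔH ≈ −491 kJ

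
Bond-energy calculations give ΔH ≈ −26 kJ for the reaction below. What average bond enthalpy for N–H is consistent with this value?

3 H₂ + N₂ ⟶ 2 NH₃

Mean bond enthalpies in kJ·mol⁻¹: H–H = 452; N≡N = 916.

D(N–H) ≈ 383 kJ/mol

Let D be the N–H bond energy.
Σ(broken) = 3×452 + 1×916 = 2272
Σ(formed) = 6×D = 6D
ΔH = Σ(broken) − Σ(formed) = (2272) − (6D) = +2272 − 6D
Setting this equal to −26 kJ gives 6D = 2298, so D = 383 kJ/mol.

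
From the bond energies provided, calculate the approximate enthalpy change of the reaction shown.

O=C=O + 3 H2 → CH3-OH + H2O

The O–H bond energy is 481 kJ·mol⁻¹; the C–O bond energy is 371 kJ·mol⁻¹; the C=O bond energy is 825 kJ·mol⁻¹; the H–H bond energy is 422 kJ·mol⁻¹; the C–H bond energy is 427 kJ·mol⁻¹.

Bonds broken (reactants):
  C=O: 2 × 825 = 1650
  H–H: 3 × 422 = 1266
  Σ(broken) = 2916 kJ
Bonds formed (products):
  C–H: 3 × 427 = 1281
  C–O: 1 × 371 = 371
  O–H: 3 × 481 = 1443
  Σ(formed) = 3095 kJ
ΔH = Σ(broken) − Σ(formed) = 2916 − 3095 = −179 kJ

ΔH ≈ −179 kJ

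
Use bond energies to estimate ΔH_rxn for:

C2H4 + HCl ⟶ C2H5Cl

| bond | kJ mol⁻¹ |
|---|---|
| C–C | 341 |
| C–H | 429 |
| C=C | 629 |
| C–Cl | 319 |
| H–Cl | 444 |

Bonds broken (reactants):
  C–H: 4 × 429 = 1716
  C=C: 1 × 629 = 629
  H–Cl: 1 × 444 = 444
  Σ(broken) = 2789 kJ
Bonds formed (products):
  C–C: 1 × 341 = 341
  C–Cl: 1 × 319 = 319
  C–H: 5 × 429 = 2145
  Σ(formed) = 2805 kJ
ΔH = Σ(broken) − Σ(formed) = 2789 − 2805 = −16 kJ

ΔH ≈ −16 kJ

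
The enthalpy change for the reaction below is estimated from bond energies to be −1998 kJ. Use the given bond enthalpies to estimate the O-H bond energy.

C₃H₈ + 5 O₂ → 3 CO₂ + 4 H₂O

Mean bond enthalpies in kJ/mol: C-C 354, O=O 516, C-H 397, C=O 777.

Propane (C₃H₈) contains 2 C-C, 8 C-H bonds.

D(O-H) ≈ 475 kJ/mol

Let D be the O-H bond energy.
Σ(broken) = 2×354 + 8×397 + 5×516 = 6464
Σ(formed) = 6×777 + 8×D = 4662 + 8D
ΔH = Σ(broken) − Σ(formed) = (6464) − (4662 + 8D) = +1802 − 8D
Setting this equal to −1998 kJ gives 8D = 3800, so D = 475 kJ/mol.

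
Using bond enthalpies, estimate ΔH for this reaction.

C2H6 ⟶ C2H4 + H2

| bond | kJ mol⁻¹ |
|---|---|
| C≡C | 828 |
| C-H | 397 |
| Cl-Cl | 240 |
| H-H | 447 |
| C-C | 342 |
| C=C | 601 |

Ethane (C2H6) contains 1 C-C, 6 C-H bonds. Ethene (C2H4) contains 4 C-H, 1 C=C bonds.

Bonds broken (reactants):
  C-C: 1 × 342 = 342
  C-H: 6 × 397 = 2382
  Σ(broken) = 2724 kJ
Bonds formed (products):
  C-H: 4 × 397 = 1588
  C=C: 1 × 601 = 601
  H-H: 1 × 447 = 447
  Σ(formed) = 2636 kJ
ΔH = Σ(broken) − Σ(formed) = 2724 − 2636 = +88 kJ

ΔH ≈ +88 kJ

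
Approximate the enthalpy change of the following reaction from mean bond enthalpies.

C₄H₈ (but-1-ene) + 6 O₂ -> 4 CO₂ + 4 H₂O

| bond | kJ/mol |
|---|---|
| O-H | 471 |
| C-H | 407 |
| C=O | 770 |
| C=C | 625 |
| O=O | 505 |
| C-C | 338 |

ΔH ≈ −2341 kJ

Bonds broken (reactants):
  C-C: 2 × 338 = 676
  C-H: 8 × 407 = 3256
  C=C: 1 × 625 = 625
  O=O: 6 × 505 = 3030
  Σ(broken) = 7587 kJ
Bonds formed (products):
  C=O: 8 × 770 = 6160
  O-H: 8 × 471 = 3768
  Σ(formed) = 9928 kJ
ΔH = Σ(broken) − Σ(formed) = 7587 − 9928 = −2341 kJ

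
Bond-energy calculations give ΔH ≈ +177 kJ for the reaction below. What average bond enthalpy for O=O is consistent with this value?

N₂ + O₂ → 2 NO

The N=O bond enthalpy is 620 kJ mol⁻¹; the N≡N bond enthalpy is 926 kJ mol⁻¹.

D(O=O) ≈ 491 kJ/mol

Let D be the O=O bond energy.
Σ(broken) = 1×926 + 1×D = 926 + D
Σ(formed) = 2×620 = 1240
ΔH = Σ(broken) − Σ(formed) = (926 + D) − (1240) = −314 + D
Setting this equal to +177 kJ gives D = 491 kJ/mol.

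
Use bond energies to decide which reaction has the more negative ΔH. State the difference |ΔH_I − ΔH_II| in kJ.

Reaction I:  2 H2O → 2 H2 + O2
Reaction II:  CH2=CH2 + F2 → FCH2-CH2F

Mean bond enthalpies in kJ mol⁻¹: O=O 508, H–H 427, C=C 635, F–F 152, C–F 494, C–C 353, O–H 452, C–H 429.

Reaction II, by 1000 kJ

Reaction I:
  Bonds broken (reactants):
    O–H: 4 × 452 = 1808
    Σ(broken) = 1808 kJ
  Bonds formed (products):
    H–H: 2 × 427 = 854
    O=O: 1 × 508 = 508
    Σ(formed) = 1362 kJ
  ΔH_I = 1808 − 1362 = +446 kJ
Reaction II:
  Bonds broken (reactants):
    C–H: 4 × 429 = 1716
    C=C: 1 × 635 = 635
    F–F: 1 × 152 = 152
    Σ(broken) = 2503 kJ
  Bonds formed (products):
    C–C: 1 × 353 = 353
    C–F: 2 × 494 = 988
    C–H: 4 × 429 = 1716
    Σ(formed) = 3057 kJ
  ΔH_II = 2503 − 3057 = −554 kJ
ΔH_I − ΔH_II = +1000 kJ, so reaction II has the more negative ΔH; |ΔH_I − ΔH_II| = 1000 kJ.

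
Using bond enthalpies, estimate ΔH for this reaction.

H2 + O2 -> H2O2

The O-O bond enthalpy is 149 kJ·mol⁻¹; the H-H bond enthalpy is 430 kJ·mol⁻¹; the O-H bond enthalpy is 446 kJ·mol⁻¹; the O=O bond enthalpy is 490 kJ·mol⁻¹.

ΔH ≈ −121 kJ

Bonds broken (reactants):
  H-H: 1 × 430 = 430
  O=O: 1 × 490 = 490
  Σ(broken) = 920 kJ
Bonds formed (products):
  O-H: 2 × 446 = 892
  O-O: 1 × 149 = 149
  Σ(formed) = 1041 kJ
ΔH = Σ(broken) − Σ(formed) = 920 − 1041 = −121 kJ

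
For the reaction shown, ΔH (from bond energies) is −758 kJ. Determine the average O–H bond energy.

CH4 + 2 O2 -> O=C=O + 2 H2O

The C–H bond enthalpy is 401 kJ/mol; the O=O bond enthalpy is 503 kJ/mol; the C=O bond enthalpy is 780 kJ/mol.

Let D be the O–H bond energy.
Σ(broken) = 4×401 + 2×503 = 2610
Σ(formed) = 2×780 + 4×D = 1560 + 4D
ΔH = Σ(broken) − Σ(formed) = (2610) − (1560 + 4D) = +1050 − 4D
Setting this equal to −758 kJ gives 4D = 1808, so D = 452 kJ/mol.

D(O–H) ≈ 452 kJ/mol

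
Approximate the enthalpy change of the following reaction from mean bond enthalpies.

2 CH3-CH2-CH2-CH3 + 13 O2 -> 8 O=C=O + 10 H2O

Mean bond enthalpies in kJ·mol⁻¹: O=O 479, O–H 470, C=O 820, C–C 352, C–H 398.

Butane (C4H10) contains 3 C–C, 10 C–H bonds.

ΔH ≈ −6221 kJ

Bonds broken (reactants):
  C–C: 6 × 352 = 2112
  C–H: 20 × 398 = 7960
  O=O: 13 × 479 = 6227
  Σ(broken) = 16299 kJ
Bonds formed (products):
  C=O: 16 × 820 = 13120
  O–H: 20 × 470 = 9400
  Σ(formed) = 22520 kJ
ΔH = Σ(broken) − Σ(formed) = 16299 − 22520 = −6221 kJ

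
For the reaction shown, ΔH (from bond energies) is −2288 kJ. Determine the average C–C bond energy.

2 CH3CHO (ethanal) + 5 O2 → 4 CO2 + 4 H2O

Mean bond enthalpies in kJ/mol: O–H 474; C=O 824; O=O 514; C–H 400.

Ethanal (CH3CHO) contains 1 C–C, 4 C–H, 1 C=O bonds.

D(C–C) ≈ 339 kJ/mol

Let D be the C–C bond energy.
Σ(broken) = 2×D + 8×400 + 2×824 + 5×514 = 7418 + 2D
Σ(formed) = 8×824 + 8×474 = 10384
ΔH = Σ(broken) − Σ(formed) = (7418 + 2D) − (10384) = −2966 + 2D
Setting this equal to −2288 kJ gives 2D = 678, so D = 339 kJ/mol.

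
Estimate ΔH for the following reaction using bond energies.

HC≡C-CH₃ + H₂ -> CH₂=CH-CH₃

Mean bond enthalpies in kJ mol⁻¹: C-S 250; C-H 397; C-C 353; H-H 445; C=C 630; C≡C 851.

Bonds broken (reactants):
  C≡C: 1 × 851 = 851
  C-C: 1 × 353 = 353
  C-H: 4 × 397 = 1588
  H-H: 1 × 445 = 445
  Σ(broken) = 3237 kJ
Bonds formed (products):
  C-C: 1 × 353 = 353
  C-H: 6 × 397 = 2382
  C=C: 1 × 630 = 630
  Σ(formed) = 3365 kJ
ΔH = Σ(broken) − Σ(formed) = 3237 − 3365 = −128 kJ

ΔH ≈ −128 kJ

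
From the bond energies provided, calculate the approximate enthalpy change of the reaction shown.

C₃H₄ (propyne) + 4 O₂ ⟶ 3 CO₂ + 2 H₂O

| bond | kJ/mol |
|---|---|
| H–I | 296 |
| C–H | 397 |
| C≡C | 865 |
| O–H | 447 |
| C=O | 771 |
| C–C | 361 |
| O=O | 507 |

Bonds broken (reactants):
  C≡C: 1 × 865 = 865
  C–C: 1 × 361 = 361
  C–H: 4 × 397 = 1588
  O=O: 4 × 507 = 2028
  Σ(broken) = 4842 kJ
Bonds formed (products):
  C=O: 6 × 771 = 4626
  O–H: 4 × 447 = 1788
  Σ(formed) = 6414 kJ
ΔH = Σ(broken) − Σ(formed) = 4842 − 6414 = −1572 kJ

ΔH ≈ −1572 kJ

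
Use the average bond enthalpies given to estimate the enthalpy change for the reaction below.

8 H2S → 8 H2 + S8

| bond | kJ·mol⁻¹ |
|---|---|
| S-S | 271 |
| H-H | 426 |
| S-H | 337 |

ΔH ≈ −184 kJ

Bonds broken (reactants):
  S-H: 16 × 337 = 5392
  Σ(broken) = 5392 kJ
Bonds formed (products):
  H-H: 8 × 426 = 3408
  S-S: 8 × 271 = 2168
  Σ(formed) = 5576 kJ
ΔH = Σ(broken) − Σ(formed) = 5392 − 5576 = −184 kJ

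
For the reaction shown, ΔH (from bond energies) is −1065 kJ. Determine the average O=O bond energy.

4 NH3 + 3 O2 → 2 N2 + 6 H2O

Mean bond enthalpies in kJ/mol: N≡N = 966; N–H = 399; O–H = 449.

D(O=O) ≈ 489 kJ/mol

Let D be the O=O bond energy.
Σ(broken) = 12×399 + 3×D = 4788 + 3D
Σ(formed) = 2×966 + 12×449 = 7320
ΔH = Σ(broken) − Σ(formed) = (4788 + 3D) − (7320) = −2532 + 3D
Setting this equal to −1065 kJ gives 3D = 1467, so D = 489 kJ/mol.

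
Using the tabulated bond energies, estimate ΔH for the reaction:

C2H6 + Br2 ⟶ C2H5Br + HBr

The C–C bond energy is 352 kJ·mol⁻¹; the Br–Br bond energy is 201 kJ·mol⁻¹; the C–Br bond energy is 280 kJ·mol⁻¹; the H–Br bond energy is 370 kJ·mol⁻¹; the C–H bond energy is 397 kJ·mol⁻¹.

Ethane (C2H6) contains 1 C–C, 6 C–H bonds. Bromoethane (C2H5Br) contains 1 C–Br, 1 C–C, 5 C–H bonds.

Bonds broken (reactants):
  Br–Br: 1 × 201 = 201
  C–C: 1 × 352 = 352
  C–H: 6 × 397 = 2382
  Σ(broken) = 2935 kJ
Bonds formed (products):
  C–Br: 1 × 280 = 280
  C–C: 1 × 352 = 352
  C–H: 5 × 397 = 1985
  H–Br: 1 × 370 = 370
  Σ(formed) = 2987 kJ
ΔH = Σ(broken) − Σ(formed) = 2935 − 2987 = −52 kJ

ΔH ≈ −52 kJ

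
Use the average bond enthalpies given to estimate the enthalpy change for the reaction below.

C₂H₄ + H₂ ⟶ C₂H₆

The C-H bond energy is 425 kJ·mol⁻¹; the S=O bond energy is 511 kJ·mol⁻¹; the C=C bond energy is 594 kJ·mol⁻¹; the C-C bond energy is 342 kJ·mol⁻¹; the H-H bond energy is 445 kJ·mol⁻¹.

Bonds broken (reactants):
  C-H: 4 × 425 = 1700
  C=C: 1 × 594 = 594
  H-H: 1 × 445 = 445
  Σ(broken) = 2739 kJ
Bonds formed (products):
  C-C: 1 × 342 = 342
  C-H: 6 × 425 = 2550
  Σ(formed) = 2892 kJ
ΔH = Σ(broken) − Σ(formed) = 2739 − 2892 = −153 kJ

ΔH ≈ −153 kJ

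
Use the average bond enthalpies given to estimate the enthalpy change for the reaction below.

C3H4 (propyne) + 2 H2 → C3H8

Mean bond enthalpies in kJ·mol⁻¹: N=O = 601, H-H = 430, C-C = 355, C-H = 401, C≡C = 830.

ΔH ≈ −269 kJ

Bonds broken (reactants):
  C≡C: 1 × 830 = 830
  C-C: 1 × 355 = 355
  C-H: 4 × 401 = 1604
  H-H: 2 × 430 = 860
  Σ(broken) = 3649 kJ
Bonds formed (products):
  C-C: 2 × 355 = 710
  C-H: 8 × 401 = 3208
  Σ(formed) = 3918 kJ
ΔH = Σ(broken) − Σ(formed) = 3649 − 3918 = −269 kJ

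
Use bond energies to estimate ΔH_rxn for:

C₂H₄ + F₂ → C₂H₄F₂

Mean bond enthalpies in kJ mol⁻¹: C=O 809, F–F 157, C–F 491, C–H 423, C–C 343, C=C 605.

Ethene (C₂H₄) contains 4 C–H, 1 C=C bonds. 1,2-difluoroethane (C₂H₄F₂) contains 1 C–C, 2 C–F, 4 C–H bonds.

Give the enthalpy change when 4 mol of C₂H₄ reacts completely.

ΔH = −2252 kJ

Bonds broken (reactants):
  C–H: 4 × 423 = 1692
  C=C: 1 × 605 = 605
  F–F: 1 × 157 = 157
  Σ(broken) = 2454 kJ
Bonds formed (products):
  C–C: 1 × 343 = 343
  C–F: 2 × 491 = 982
  C–H: 4 × 423 = 1692
  Σ(formed) = 3017 kJ
ΔH = Σ(broken) − Σ(formed) = 2454 − 3017 = −563 kJ
For 4× the reaction as written: 4 × (−563) = −2252 kJ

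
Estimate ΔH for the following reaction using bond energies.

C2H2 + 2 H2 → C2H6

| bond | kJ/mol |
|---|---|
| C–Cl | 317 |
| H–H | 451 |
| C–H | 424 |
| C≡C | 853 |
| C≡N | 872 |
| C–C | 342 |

ΔH ≈ −283 kJ

Bonds broken (reactants):
  C≡C: 1 × 853 = 853
  C–H: 2 × 424 = 848
  H–H: 2 × 451 = 902
  Σ(broken) = 2603 kJ
Bonds formed (products):
  C–C: 1 × 342 = 342
  C–H: 6 × 424 = 2544
  Σ(formed) = 2886 kJ
ΔH = Σ(broken) − Σ(formed) = 2603 − 2886 = −283 kJ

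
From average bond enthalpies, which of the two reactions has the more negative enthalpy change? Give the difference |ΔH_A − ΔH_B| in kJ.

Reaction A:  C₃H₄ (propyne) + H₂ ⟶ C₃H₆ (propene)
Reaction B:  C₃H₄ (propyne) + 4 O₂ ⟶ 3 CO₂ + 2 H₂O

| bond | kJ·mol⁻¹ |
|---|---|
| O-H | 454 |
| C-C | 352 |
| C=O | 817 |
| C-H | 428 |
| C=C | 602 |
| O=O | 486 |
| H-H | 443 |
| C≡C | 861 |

Reaction B, by 1695 kJ

Reaction A:
  Bonds broken (reactants):
    C≡C: 1 × 861 = 861
    C-C: 1 × 352 = 352
    C-H: 4 × 428 = 1712
    H-H: 1 × 443 = 443
    Σ(broken) = 3368 kJ
  Bonds formed (products):
    C-C: 1 × 352 = 352
    C-H: 6 × 428 = 2568
    C=C: 1 × 602 = 602
    Σ(formed) = 3522 kJ
  ΔH_A = 3368 − 3522 = −154 kJ
Reaction B:
  Bonds broken (reactants):
    C≡C: 1 × 861 = 861
    C-C: 1 × 352 = 352
    C-H: 4 × 428 = 1712
    O=O: 4 × 486 = 1944
    Σ(broken) = 4869 kJ
  Bonds formed (products):
    C=O: 6 × 817 = 4902
    O-H: 4 × 454 = 1816
    Σ(formed) = 6718 kJ
  ΔH_B = 4869 − 6718 = −1849 kJ
ΔH_A − ΔH_B = +1695 kJ, so reaction B has the more negative ΔH; |ΔH_A − ΔH_B| = 1695 kJ.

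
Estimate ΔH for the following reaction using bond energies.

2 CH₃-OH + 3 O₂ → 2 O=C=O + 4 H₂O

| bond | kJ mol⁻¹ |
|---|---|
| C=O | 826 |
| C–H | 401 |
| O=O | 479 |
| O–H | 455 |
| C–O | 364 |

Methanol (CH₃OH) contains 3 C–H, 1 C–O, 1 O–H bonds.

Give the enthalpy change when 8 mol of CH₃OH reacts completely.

Bonds broken (reactants):
  C–H: 6 × 401 = 2406
  C–O: 2 × 364 = 728
  O–H: 2 × 455 = 910
  O=O: 3 × 479 = 1437
  Σ(broken) = 5481 kJ
Bonds formed (products):
  C=O: 4 × 826 = 3304
  O–H: 8 × 455 = 3640
  Σ(formed) = 6944 kJ
ΔH = Σ(broken) − Σ(formed) = 5481 − 6944 = −1463 kJ
For 4× the reaction as written: 4 × (−1463) = −5852 kJ

ΔH = −5852 kJ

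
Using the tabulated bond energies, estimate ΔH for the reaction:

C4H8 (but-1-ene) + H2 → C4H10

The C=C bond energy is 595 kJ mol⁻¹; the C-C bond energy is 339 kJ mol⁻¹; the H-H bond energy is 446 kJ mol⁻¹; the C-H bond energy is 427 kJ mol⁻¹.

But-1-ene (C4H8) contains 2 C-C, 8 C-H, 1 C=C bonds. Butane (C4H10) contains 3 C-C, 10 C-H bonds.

ΔH ≈ −152 kJ

Bonds broken (reactants):
  C-C: 2 × 339 = 678
  C-H: 8 × 427 = 3416
  C=C: 1 × 595 = 595
  H-H: 1 × 446 = 446
  Σ(broken) = 5135 kJ
Bonds formed (products):
  C-C: 3 × 339 = 1017
  C-H: 10 × 427 = 4270
  Σ(formed) = 5287 kJ
ΔH = Σ(broken) − Σ(formed) = 5135 − 5287 = −152 kJ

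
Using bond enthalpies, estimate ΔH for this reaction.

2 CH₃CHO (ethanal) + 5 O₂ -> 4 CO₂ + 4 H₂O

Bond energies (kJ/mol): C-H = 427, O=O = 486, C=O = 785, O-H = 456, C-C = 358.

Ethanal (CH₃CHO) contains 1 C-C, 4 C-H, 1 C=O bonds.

ΔH ≈ −1796 kJ

Bonds broken (reactants):
  C-C: 2 × 358 = 716
  C-H: 8 × 427 = 3416
  C=O: 2 × 785 = 1570
  O=O: 5 × 486 = 2430
  Σ(broken) = 8132 kJ
Bonds formed (products):
  C=O: 8 × 785 = 6280
  O-H: 8 × 456 = 3648
  Σ(formed) = 9928 kJ
ΔH = Σ(broken) − Σ(formed) = 8132 − 9928 = −1796 kJ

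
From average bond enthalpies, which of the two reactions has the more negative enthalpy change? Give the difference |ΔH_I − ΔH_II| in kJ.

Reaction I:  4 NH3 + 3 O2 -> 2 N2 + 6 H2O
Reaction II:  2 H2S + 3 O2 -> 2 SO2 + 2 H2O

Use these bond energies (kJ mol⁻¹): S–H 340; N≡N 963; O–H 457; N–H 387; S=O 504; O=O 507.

Reaction I, by 282 kJ

Reaction I:
  Bonds broken (reactants):
    N–H: 12 × 387 = 4644
    O=O: 3 × 507 = 1521
    Σ(broken) = 6165 kJ
  Bonds formed (products):
    N≡N: 2 × 963 = 1926
    O–H: 12 × 457 = 5484
    Σ(formed) = 7410 kJ
  ΔH_I = 6165 − 7410 = −1245 kJ
Reaction II:
  Bonds broken (reactants):
    O=O: 3 × 507 = 1521
    S–H: 4 × 340 = 1360
    Σ(broken) = 2881 kJ
  Bonds formed (products):
    O–H: 4 × 457 = 1828
    S=O: 4 × 504 = 2016
    Σ(formed) = 3844 kJ
  ΔH_II = 2881 − 3844 = −963 kJ
ΔH_I − ΔH_II = −282 kJ, so reaction I has the more negative ΔH; |ΔH_I − ΔH_II| = 282 kJ.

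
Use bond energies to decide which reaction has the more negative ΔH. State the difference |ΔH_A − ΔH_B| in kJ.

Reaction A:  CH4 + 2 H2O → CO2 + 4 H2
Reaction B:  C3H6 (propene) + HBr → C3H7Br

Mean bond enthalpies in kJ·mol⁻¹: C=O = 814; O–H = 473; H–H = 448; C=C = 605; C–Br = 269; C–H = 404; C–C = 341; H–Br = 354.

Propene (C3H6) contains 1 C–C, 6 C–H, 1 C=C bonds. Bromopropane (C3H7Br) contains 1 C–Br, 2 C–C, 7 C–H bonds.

Reaction A:
  Bonds broken (reactants):
    C–H: 4 × 404 = 1616
    O–H: 4 × 473 = 1892
    Σ(broken) = 3508 kJ
  Bonds formed (products):
    C=O: 2 × 814 = 1628
    H–H: 4 × 448 = 1792
    Σ(formed) = 3420 kJ
  ΔH_A = 3508 − 3420 = +88 kJ
Reaction B:
  Bonds broken (reactants):
    C–C: 1 × 341 = 341
    C–H: 6 × 404 = 2424
    C=C: 1 × 605 = 605
    H–Br: 1 × 354 = 354
    Σ(broken) = 3724 kJ
  Bonds formed (products):
    C–Br: 1 × 269 = 269
    C–C: 2 × 341 = 682
    C–H: 7 × 404 = 2828
    Σ(formed) = 3779 kJ
  ΔH_B = 3724 − 3779 = −55 kJ
ΔH_A − ΔH_B = +143 kJ, so reaction B has the more negative ΔH; |ΔH_A − ΔH_B| = 143 kJ.

Reaction B, by 143 kJ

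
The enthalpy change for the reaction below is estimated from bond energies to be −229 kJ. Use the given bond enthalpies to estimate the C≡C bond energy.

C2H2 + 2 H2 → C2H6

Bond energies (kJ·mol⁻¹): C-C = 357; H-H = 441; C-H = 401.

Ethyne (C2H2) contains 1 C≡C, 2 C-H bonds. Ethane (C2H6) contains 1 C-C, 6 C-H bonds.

D(C≡C) ≈ 850 kJ/mol

Let D be the C≡C bond energy.
Σ(broken) = 1×D + 2×401 + 2×441 = 1684 + D
Σ(formed) = 1×357 + 6×401 = 2763
ΔH = Σ(broken) − Σ(formed) = (1684 + D) − (2763) = −1079 + D
Setting this equal to −229 kJ gives D = 850 kJ/mol.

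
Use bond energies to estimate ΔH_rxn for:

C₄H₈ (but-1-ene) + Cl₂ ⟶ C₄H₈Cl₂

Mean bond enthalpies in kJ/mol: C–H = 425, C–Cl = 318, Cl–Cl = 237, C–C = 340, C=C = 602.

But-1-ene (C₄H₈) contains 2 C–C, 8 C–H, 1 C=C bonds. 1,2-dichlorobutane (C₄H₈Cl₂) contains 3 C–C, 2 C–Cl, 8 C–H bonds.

ΔH ≈ −137 kJ

Bonds broken (reactants):
  C–C: 2 × 340 = 680
  C–H: 8 × 425 = 3400
  C=C: 1 × 602 = 602
  Cl–Cl: 1 × 237 = 237
  Σ(broken) = 4919 kJ
Bonds formed (products):
  C–C: 3 × 340 = 1020
  C–Cl: 2 × 318 = 636
  C–H: 8 × 425 = 3400
  Σ(formed) = 5056 kJ
ΔH = Σ(broken) − Σ(formed) = 4919 − 5056 = −137 kJ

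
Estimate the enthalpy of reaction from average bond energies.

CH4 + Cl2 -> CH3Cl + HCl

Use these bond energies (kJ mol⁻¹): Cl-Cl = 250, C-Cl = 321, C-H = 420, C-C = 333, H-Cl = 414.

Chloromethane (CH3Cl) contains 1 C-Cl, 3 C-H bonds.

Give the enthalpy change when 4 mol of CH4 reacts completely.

Bonds broken (reactants):
  C-H: 4 × 420 = 1680
  Cl-Cl: 1 × 250 = 250
  Σ(broken) = 1930 kJ
Bonds formed (products):
  C-Cl: 1 × 321 = 321
  C-H: 3 × 420 = 1260
  H-Cl: 1 × 414 = 414
  Σ(formed) = 1995 kJ
ΔH = Σ(broken) − Σ(formed) = 1930 − 1995 = −65 kJ
For 4× the reaction as written: 4 × (−65) = −260 kJ

ΔH = −260 kJ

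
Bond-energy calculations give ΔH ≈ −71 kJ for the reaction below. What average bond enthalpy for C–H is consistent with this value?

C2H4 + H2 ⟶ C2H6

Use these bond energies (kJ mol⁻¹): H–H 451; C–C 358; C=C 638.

D(C–H) ≈ 401 kJ/mol

Let D be the C–H bond energy.
Σ(broken) = 4×D + 1×638 + 1×451 = 1089 + 4D
Σ(formed) = 1×358 + 6×D = 358 + 6D
ΔH = Σ(broken) − Σ(formed) = (1089 + 4D) − (358 + 6D) = +731 − 2D
Setting this equal to −71 kJ gives 2D = 802, so D = 401 kJ/mol.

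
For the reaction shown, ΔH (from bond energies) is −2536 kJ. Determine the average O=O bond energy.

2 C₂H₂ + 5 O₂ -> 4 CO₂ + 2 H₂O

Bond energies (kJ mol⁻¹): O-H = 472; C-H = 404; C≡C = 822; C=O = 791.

D(O=O) ≈ 484 kJ/mol

Let D be the O=O bond energy.
Σ(broken) = 2×822 + 4×404 + 5×D = 3260 + 5D
Σ(formed) = 8×791 + 4×472 = 8216
ΔH = Σ(broken) − Σ(formed) = (3260 + 5D) − (8216) = −4956 + 5D
Setting this equal to −2536 kJ gives 5D = 2420, so D = 484 kJ/mol.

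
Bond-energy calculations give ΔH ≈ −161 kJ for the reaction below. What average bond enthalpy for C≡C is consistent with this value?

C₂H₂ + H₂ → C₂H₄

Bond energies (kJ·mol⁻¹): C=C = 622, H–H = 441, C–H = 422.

D(C≡C) ≈ 864 kJ/mol

Let D be the C≡C bond energy.
Σ(broken) = 1×D + 2×422 + 1×441 = 1285 + D
Σ(formed) = 4×422 + 1×622 = 2310
ΔH = Σ(broken) − Σ(formed) = (1285 + D) − (2310) = −1025 + D
Setting this equal to −161 kJ gives D = 864 kJ/mol.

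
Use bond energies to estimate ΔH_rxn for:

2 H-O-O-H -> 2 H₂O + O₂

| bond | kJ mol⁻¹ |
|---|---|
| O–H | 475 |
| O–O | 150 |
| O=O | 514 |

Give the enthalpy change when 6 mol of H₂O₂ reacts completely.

ΔH = −642 kJ

Bonds broken (reactants):
  O–H: 4 × 475 = 1900
  O–O: 2 × 150 = 300
  Σ(broken) = 2200 kJ
Bonds formed (products):
  O–H: 4 × 475 = 1900
  O=O: 1 × 514 = 514
  Σ(formed) = 2414 kJ
ΔH = Σ(broken) − Σ(formed) = 2200 − 2414 = −214 kJ
For 3× the reaction as written: 3 × (−214) = −642 kJ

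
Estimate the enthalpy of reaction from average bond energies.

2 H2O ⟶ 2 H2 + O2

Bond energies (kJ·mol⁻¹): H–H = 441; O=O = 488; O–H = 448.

Bonds broken (reactants):
  O–H: 4 × 448 = 1792
  Σ(broken) = 1792 kJ
Bonds formed (products):
  H–H: 2 × 441 = 882
  O=O: 1 × 488 = 488
  Σ(formed) = 1370 kJ
ΔH = Σ(broken) − Σ(formed) = 1792 − 1370 = +422 kJ

ΔH ≈ +422 kJ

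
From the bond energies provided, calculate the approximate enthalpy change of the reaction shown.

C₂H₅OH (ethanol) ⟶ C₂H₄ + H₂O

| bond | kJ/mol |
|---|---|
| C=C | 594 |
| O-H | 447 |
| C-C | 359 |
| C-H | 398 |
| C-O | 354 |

ΔH ≈ +70 kJ

Bonds broken (reactants):
  C-C: 1 × 359 = 359
  C-H: 5 × 398 = 1990
  C-O: 1 × 354 = 354
  O-H: 1 × 447 = 447
  Σ(broken) = 3150 kJ
Bonds formed (products):
  C-H: 4 × 398 = 1592
  C=C: 1 × 594 = 594
  O-H: 2 × 447 = 894
  Σ(formed) = 3080 kJ
ΔH = Σ(broken) − Σ(formed) = 3150 − 3080 = +70 kJ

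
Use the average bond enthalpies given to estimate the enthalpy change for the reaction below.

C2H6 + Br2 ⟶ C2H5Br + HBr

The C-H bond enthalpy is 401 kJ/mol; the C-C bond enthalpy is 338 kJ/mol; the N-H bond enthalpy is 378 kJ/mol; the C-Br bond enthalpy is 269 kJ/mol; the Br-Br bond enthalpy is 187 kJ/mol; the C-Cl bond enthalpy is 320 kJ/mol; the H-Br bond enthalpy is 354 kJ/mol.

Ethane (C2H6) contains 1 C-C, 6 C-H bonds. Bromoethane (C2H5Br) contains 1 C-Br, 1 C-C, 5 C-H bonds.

Bonds broken (reactants):
  Br-Br: 1 × 187 = 187
  C-C: 1 × 338 = 338
  C-H: 6 × 401 = 2406
  Σ(broken) = 2931 kJ
Bonds formed (products):
  C-Br: 1 × 269 = 269
  C-C: 1 × 338 = 338
  C-H: 5 × 401 = 2005
  H-Br: 1 × 354 = 354
  Σ(formed) = 2966 kJ
ΔH = Σ(broken) − Σ(formed) = 2931 − 2966 = −35 kJ

ΔH ≈ −35 kJ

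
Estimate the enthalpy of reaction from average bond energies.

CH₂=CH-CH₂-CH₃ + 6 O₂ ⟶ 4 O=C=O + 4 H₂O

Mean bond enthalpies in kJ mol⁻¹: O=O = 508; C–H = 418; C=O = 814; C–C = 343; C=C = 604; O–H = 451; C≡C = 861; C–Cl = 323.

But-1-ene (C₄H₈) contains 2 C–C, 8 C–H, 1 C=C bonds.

Bonds broken (reactants):
  C–C: 2 × 343 = 686
  C–H: 8 × 418 = 3344
  C=C: 1 × 604 = 604
  O=O: 6 × 508 = 3048
  Σ(broken) = 7682 kJ
Bonds formed (products):
  C=O: 8 × 814 = 6512
  O–H: 8 × 451 = 3608
  Σ(formed) = 10120 kJ
ΔH = Σ(broken) − Σ(formed) = 7682 − 10120 = −2438 kJ

ΔH ≈ −2438 kJ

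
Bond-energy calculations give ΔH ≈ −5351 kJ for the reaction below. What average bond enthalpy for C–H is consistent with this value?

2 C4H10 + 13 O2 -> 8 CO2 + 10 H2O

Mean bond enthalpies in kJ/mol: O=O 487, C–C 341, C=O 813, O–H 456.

D(C–H) ≈ 420 kJ/mol

Let D be the C–H bond energy.
Σ(broken) = 6×341 + 20×D + 13×487 = 8377 + 20D
Σ(formed) = 16×813 + 20×456 = 22128
ΔH = Σ(broken) − Σ(formed) = (8377 + 20D) − (22128) = −13751 + 20D
Setting this equal to −5351 kJ gives 20D = 8400, so D = 420 kJ/mol.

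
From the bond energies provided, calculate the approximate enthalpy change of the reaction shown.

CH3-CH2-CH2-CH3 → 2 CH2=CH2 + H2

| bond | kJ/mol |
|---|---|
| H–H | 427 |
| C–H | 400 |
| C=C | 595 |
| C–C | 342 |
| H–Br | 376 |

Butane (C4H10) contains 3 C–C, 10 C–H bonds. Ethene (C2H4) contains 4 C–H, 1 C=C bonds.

ΔH ≈ +209 kJ

Bonds broken (reactants):
  C–C: 3 × 342 = 1026
  C–H: 10 × 400 = 4000
  Σ(broken) = 5026 kJ
Bonds formed (products):
  C–H: 8 × 400 = 3200
  C=C: 2 × 595 = 1190
  H–H: 1 × 427 = 427
  Σ(formed) = 4817 kJ
ΔH = Σ(broken) − Σ(formed) = 5026 − 4817 = +209 kJ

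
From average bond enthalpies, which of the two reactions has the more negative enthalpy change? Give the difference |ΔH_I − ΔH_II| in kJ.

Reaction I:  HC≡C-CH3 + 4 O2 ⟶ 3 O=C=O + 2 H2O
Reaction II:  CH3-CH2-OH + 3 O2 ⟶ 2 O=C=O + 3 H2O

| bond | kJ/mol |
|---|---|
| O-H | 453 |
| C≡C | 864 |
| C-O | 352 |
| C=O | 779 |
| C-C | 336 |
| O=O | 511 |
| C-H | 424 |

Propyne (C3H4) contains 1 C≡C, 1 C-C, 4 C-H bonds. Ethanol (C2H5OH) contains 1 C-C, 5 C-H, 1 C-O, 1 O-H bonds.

Reaction I, by 506 kJ

Reaction I:
  Bonds broken (reactants):
    C≡C: 1 × 864 = 864
    C-C: 1 × 336 = 336
    C-H: 4 × 424 = 1696
    O=O: 4 × 511 = 2044
    Σ(broken) = 4940 kJ
  Bonds formed (products):
    C=O: 6 × 779 = 4674
    O-H: 4 × 453 = 1812
    Σ(formed) = 6486 kJ
  ΔH_I = 4940 − 6486 = −1546 kJ
Reaction II:
  Bonds broken (reactants):
    C-C: 1 × 336 = 336
    C-H: 5 × 424 = 2120
    C-O: 1 × 352 = 352
    O-H: 1 × 453 = 453
    O=O: 3 × 511 = 1533
    Σ(broken) = 4794 kJ
  Bonds formed (products):
    C=O: 4 × 779 = 3116
    O-H: 6 × 453 = 2718
    Σ(formed) = 5834 kJ
  ΔH_II = 4794 − 5834 = −1040 kJ
ΔH_I − ΔH_II = −506 kJ, so reaction I has the more negative ΔH; |ΔH_I − ΔH_II| = 506 kJ.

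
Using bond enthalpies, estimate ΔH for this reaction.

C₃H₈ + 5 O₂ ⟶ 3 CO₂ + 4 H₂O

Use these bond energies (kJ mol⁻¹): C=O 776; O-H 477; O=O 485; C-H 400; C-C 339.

ΔH ≈ −2169 kJ

Bonds broken (reactants):
  C-C: 2 × 339 = 678
  C-H: 8 × 400 = 3200
  O=O: 5 × 485 = 2425
  Σ(broken) = 6303 kJ
Bonds formed (products):
  C=O: 6 × 776 = 4656
  O-H: 8 × 477 = 3816
  Σ(formed) = 8472 kJ
ΔH = Σ(broken) − Σ(formed) = 6303 − 8472 = −2169 kJ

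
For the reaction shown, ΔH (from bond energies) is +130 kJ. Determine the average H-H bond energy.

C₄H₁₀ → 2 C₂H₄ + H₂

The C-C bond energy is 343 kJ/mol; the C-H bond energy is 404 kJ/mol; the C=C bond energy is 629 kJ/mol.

Let D be the H-H bond energy.
Σ(broken) = 3×343 + 10×404 = 5069
Σ(formed) = 8×404 + 2×629 + 1×D = 4490 + D
ΔH = Σ(broken) − Σ(formed) = (5069) − (4490 + D) = +579 − D
Setting this equal to +130 kJ gives D = 449 kJ/mol.

D(H-H) ≈ 449 kJ/mol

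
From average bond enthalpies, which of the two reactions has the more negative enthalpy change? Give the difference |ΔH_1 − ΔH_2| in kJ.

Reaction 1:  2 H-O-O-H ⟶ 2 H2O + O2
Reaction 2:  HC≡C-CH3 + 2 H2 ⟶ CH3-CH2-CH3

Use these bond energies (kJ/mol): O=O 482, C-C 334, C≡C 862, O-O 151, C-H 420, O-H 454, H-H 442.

Reaction 1:
  Bonds broken (reactants):
    O-H: 4 × 454 = 1816
    O-O: 2 × 151 = 302
    Σ(broken) = 2118 kJ
  Bonds formed (products):
    O-H: 4 × 454 = 1816
    O=O: 1 × 482 = 482
    Σ(formed) = 2298 kJ
  ΔH_1 = 2118 − 2298 = −180 kJ
Reaction 2:
  Bonds broken (reactants):
    C≡C: 1 × 862 = 862
    C-C: 1 × 334 = 334
    C-H: 4 × 420 = 1680
    H-H: 2 × 442 = 884
    Σ(broken) = 3760 kJ
  Bonds formed (products):
    C-C: 2 × 334 = 668
    C-H: 8 × 420 = 3360
    Σ(formed) = 4028 kJ
  ΔH_2 = 3760 − 4028 = −268 kJ
ΔH_1 − ΔH_2 = +88 kJ, so reaction 2 has the more negative ΔH; |ΔH_1 − ΔH_2| = 88 kJ.

Reaction 2, by 88 kJ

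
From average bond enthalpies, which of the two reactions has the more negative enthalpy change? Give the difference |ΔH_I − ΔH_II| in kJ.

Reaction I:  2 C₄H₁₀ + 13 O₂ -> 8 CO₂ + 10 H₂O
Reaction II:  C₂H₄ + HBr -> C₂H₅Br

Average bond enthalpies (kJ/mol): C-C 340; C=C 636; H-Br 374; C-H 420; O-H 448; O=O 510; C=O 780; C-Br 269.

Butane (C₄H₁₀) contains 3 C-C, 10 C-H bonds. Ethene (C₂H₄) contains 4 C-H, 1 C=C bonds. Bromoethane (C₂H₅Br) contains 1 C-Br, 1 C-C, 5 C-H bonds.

Reaction I:
  Bonds broken (reactants):
    C-C: 6 × 340 = 2040
    C-H: 20 × 420 = 8400
    O=O: 13 × 510 = 6630
    Σ(broken) = 17070 kJ
  Bonds formed (products):
    C=O: 16 × 780 = 12480
    O-H: 20 × 448 = 8960
    Σ(formed) = 21440 kJ
  ΔH_I = 17070 − 21440 = −4370 kJ
Reaction II:
  Bonds broken (reactants):
    C-H: 4 × 420 = 1680
    C=C: 1 × 636 = 636
    H-Br: 1 × 374 = 374
    Σ(broken) = 2690 kJ
  Bonds formed (products):
    C-Br: 1 × 269 = 269
    C-C: 1 × 340 = 340
    C-H: 5 × 420 = 2100
    Σ(formed) = 2709 kJ
  ΔH_II = 2690 − 2709 = −19 kJ
ΔH_I − ΔH_II = −4351 kJ, so reaction I has the more negative ΔH; |ΔH_I − ΔH_II| = 4351 kJ.

Reaction I, by 4351 kJ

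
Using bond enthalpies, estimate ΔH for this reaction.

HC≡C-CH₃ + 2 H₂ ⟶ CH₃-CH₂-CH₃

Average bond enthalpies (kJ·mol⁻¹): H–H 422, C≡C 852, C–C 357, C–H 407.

Bonds broken (reactants):
  C≡C: 1 × 852 = 852
  C–C: 1 × 357 = 357
  C–H: 4 × 407 = 1628
  H–H: 2 × 422 = 844
  Σ(broken) = 3681 kJ
Bonds formed (products):
  C–C: 2 × 357 = 714
  C–H: 8 × 407 = 3256
  Σ(formed) = 3970 kJ
ΔH = Σ(broken) − Σ(formed) = 3681 − 3970 = −289 kJ

ΔH ≈ −289 kJ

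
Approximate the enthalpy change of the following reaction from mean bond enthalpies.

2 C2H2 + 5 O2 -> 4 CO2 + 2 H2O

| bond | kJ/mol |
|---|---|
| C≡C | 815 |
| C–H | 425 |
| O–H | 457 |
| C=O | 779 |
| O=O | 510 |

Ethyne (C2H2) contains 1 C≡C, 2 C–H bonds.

ΔH ≈ −2180 kJ

Bonds broken (reactants):
  C≡C: 2 × 815 = 1630
  C–H: 4 × 425 = 1700
  O=O: 5 × 510 = 2550
  Σ(broken) = 5880 kJ
Bonds formed (products):
  C=O: 8 × 779 = 6232
  O–H: 4 × 457 = 1828
  Σ(formed) = 8060 kJ
ΔH = Σ(broken) − Σ(formed) = 5880 − 8060 = −2180 kJ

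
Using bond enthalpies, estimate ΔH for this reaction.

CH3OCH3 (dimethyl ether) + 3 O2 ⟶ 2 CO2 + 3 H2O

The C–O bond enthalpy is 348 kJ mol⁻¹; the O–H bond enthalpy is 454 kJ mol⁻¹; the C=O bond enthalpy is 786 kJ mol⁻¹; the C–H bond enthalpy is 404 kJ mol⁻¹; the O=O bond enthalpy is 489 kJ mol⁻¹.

ΔH ≈ −1281 kJ

Bonds broken (reactants):
  C–H: 6 × 404 = 2424
  C–O: 2 × 348 = 696
  O=O: 3 × 489 = 1467
  Σ(broken) = 4587 kJ
Bonds formed (products):
  C=O: 4 × 786 = 3144
  O–H: 6 × 454 = 2724
  Σ(formed) = 5868 kJ
ΔH = Σ(broken) − Σ(formed) = 4587 − 5868 = −1281 kJ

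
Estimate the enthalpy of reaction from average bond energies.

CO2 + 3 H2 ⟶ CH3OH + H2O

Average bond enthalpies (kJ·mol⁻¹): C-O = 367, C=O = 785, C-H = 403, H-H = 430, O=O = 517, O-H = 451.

ΔH ≈ −69 kJ

Bonds broken (reactants):
  C=O: 2 × 785 = 1570
  H-H: 3 × 430 = 1290
  Σ(broken) = 2860 kJ
Bonds formed (products):
  C-H: 3 × 403 = 1209
  C-O: 1 × 367 = 367
  O-H: 3 × 451 = 1353
  Σ(formed) = 2929 kJ
ΔH = Σ(broken) − Σ(formed) = 2860 − 2929 = −69 kJ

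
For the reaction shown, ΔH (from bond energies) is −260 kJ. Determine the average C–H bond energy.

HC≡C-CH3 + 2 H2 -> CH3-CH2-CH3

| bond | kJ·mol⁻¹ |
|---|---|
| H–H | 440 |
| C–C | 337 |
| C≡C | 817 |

Let D be the C–H bond energy.
Σ(broken) = 1×817 + 1×337 + 4×D + 2×440 = 2034 + 4D
Σ(formed) = 2×337 + 8×D = 674 + 8D
ΔH = Σ(broken) − Σ(formed) = (2034 + 4D) − (674 + 8D) = +1360 − 4D
Setting this equal to −260 kJ gives 4D = 1620, so D = 405 kJ/mol.

D(C–H) ≈ 405 kJ/mol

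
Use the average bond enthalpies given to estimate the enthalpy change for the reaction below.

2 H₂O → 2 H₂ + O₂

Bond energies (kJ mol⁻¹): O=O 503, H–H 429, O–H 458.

ΔH ≈ +471 kJ

Bonds broken (reactants):
  O–H: 4 × 458 = 1832
  Σ(broken) = 1832 kJ
Bonds formed (products):
  H–H: 2 × 429 = 858
  O=O: 1 × 503 = 503
  Σ(formed) = 1361 kJ
ΔH = Σ(broken) − Σ(formed) = 1832 − 1361 = +471 kJ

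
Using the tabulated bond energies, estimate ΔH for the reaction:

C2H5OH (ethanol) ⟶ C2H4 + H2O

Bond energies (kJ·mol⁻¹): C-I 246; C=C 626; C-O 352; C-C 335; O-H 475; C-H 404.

Bonds broken (reactants):
  C-C: 1 × 335 = 335
  C-H: 5 × 404 = 2020
  C-O: 1 × 352 = 352
  O-H: 1 × 475 = 475
  Σ(broken) = 3182 kJ
Bonds formed (products):
  C-H: 4 × 404 = 1616
  C=C: 1 × 626 = 626
  O-H: 2 × 475 = 950
  Σ(formed) = 3192 kJ
ΔH = Σ(broken) − Σ(formed) = 3182 − 3192 = −10 kJ

ΔH ≈ −10 kJ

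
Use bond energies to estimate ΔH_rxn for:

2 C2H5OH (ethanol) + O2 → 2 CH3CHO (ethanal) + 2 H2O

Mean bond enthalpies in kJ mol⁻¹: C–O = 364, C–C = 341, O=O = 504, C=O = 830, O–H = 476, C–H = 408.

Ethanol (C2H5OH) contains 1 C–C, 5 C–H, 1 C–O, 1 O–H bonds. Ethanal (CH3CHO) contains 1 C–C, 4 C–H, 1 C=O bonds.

ΔH ≈ −564 kJ

Bonds broken (reactants):
  C–C: 2 × 341 = 682
  C–H: 10 × 408 = 4080
  C–O: 2 × 364 = 728
  O–H: 2 × 476 = 952
  O=O: 1 × 504 = 504
  Σ(broken) = 6946 kJ
Bonds formed (products):
  C–C: 2 × 341 = 682
  C–H: 8 × 408 = 3264
  C=O: 2 × 830 = 1660
  O–H: 4 × 476 = 1904
  Σ(formed) = 7510 kJ
ΔH = Σ(broken) − Σ(formed) = 6946 − 7510 = −564 kJ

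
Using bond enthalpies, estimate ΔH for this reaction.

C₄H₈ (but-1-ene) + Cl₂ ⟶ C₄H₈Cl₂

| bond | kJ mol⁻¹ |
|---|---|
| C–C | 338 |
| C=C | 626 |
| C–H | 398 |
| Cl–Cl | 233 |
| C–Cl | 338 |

ΔH ≈ −155 kJ

Bonds broken (reactants):
  C–C: 2 × 338 = 676
  C–H: 8 × 398 = 3184
  C=C: 1 × 626 = 626
  Cl–Cl: 1 × 233 = 233
  Σ(broken) = 4719 kJ
Bonds formed (products):
  C–C: 3 × 338 = 1014
  C–Cl: 2 × 338 = 676
  C–H: 8 × 398 = 3184
  Σ(formed) = 4874 kJ
ΔH = Σ(broken) − Σ(formed) = 4719 − 4874 = −155 kJ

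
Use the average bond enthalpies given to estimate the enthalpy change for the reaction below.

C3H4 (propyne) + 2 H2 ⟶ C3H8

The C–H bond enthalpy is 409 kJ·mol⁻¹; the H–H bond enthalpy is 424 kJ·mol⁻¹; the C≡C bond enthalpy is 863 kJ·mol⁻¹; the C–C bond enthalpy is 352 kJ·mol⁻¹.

Bonds broken (reactants):
  C≡C: 1 × 863 = 863
  C–C: 1 × 352 = 352
  C–H: 4 × 409 = 1636
  H–H: 2 × 424 = 848
  Σ(broken) = 3699 kJ
Bonds formed (products):
  C–C: 2 × 352 = 704
  C–H: 8 × 409 = 3272
  Σ(formed) = 3976 kJ
ΔH = Σ(broken) − Σ(formed) = 3699 − 3976 = −277 kJ

ΔH ≈ −277 kJ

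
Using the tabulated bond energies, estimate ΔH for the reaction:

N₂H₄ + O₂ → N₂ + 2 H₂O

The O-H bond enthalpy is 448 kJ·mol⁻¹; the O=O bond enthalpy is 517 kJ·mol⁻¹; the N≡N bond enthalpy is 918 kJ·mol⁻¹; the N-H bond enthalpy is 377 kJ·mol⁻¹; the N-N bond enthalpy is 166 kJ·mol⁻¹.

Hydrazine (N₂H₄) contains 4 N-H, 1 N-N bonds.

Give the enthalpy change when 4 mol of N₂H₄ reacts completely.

Bonds broken (reactants):
  N-H: 4 × 377 = 1508
  N-N: 1 × 166 = 166
  O=O: 1 × 517 = 517
  Σ(broken) = 2191 kJ
Bonds formed (products):
  N≡N: 1 × 918 = 918
  O-H: 4 × 448 = 1792
  Σ(formed) = 2710 kJ
ΔH = Σ(broken) − Σ(formed) = 2191 − 2710 = −519 kJ
For 4× the reaction as written: 4 × (−519) = −2076 kJ

ΔH = −2076 kJ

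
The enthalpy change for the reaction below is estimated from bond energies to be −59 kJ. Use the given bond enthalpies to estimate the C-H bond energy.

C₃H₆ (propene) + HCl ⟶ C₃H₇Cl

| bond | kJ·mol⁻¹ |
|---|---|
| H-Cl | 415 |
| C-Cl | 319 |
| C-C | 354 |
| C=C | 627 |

D(C-H) ≈ 428 kJ/mol

Let D be the C-H bond energy.
Σ(broken) = 1×354 + 6×D + 1×627 + 1×415 = 1396 + 6D
Σ(formed) = 2×354 + 1×319 + 7×D = 1027 + 7D
ΔH = Σ(broken) − Σ(formed) = (1396 + 6D) − (1027 + 7D) = +369 − D
Setting this equal to −59 kJ gives D = 428 kJ/mol.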